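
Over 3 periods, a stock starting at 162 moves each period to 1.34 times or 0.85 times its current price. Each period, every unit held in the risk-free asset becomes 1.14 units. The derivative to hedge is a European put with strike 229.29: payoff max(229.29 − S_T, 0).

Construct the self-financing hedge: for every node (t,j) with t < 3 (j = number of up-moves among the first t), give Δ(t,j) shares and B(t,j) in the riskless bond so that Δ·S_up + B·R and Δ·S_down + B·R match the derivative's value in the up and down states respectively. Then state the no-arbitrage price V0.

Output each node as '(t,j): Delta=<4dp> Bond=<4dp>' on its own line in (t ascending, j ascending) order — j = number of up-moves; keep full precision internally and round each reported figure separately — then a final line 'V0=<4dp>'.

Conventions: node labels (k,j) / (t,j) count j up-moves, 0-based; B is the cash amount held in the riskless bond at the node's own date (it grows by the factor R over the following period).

Risk-neutral probability p* = (R−d)/(u−d) = (1.14−0.85)/(1.34−0.85) = 0.5918.
At maturity the claim pays: V(3,0)=129.8017, V(3,1)=72.4497, V(3,2)=0.0000, V(3,3)=0.0000
Node (2,0) S=117.0450: V=(p*·72.4497+(1−p*)·129.8017)/1.14=84.0866; Δ=(72.4497−129.8017)/(156.8403−99.4882)=-1.0000; B=V−Δ·S=201.1316
Node (2,1) S=184.5180: V=(p*·0.0000+(1−p*)·72.4497)/1.14=25.9397; Δ=(0.0000−72.4497)/(247.2541−156.8403)=-0.8013; B=V−Δ·S=173.7963
Node (2,2) S=290.8872: V=(p*·0.0000+(1−p*)·0.0000)/1.14=0.0000; Δ=(0.0000−0.0000)/(389.7888−247.2541)=0.0000; B=V−Δ·S=0.0000
Node (1,0) S=137.7000: V=(p*·25.9397+(1−p*)·84.0866)/1.14=43.5729; Δ=(25.9397−84.0866)/(184.5180−117.0450)=-0.8618; B=V−Δ·S=162.2399
Node (1,1) S=217.0800: V=(p*·0.0000+(1−p*)·25.9397)/1.14=9.2874; Δ=(0.0000−25.9397)/(290.8872−184.5180)=-0.2439; B=V−Δ·S=62.2257
Node (0,0) S=162.0000: V=(p*·9.2874+(1−p*)·43.5729)/1.14=20.4224; Δ=(9.2874−43.5729)/(217.0800−137.7000)=-0.4319; B=V−Δ·S=90.3928
As a check, the time-0 holding Δ(0,0)·S0 + B(0,0) comes to 20.4224 — exactly V0.

(0,0): Delta=-0.4319 Bond=90.3928
(1,0): Delta=-0.8618 Bond=162.2399
(1,1): Delta=-0.2439 Bond=62.2257
(2,0): Delta=-1.0000 Bond=201.1316
(2,1): Delta=-0.8013 Bond=173.7963
(2,2): Delta=0.0000 Bond=0.0000
V0=20.4224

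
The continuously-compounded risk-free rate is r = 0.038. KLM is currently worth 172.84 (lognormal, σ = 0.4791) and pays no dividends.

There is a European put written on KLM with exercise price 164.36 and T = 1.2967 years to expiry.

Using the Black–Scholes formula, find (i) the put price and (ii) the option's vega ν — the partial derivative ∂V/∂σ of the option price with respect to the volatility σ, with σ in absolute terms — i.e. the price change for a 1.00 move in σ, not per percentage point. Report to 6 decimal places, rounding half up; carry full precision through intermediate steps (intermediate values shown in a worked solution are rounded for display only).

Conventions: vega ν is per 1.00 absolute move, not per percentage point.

σ√T = 0.4791·√1.2967 = 0.545564
d₁ = (ln(S/K) + (r+σ²/2)T) / (σ√T) = (ln(172.84/164.36) + (0.038+0.4791²/2)·1.2967) / 0.545564 = (0.050307 + 0.198095) / 0.545564 = 0.455312
d₂ = d₁ − σ√T = 0.455312 − 0.545564 = -0.090252
e^{−rT} = 0.951920
N(−d₁) = 0.324442,  N(−d₂) = 0.535957
Put price V = K·e^{−rT}·N(−d₂) − S·N(−d₁) = 83.854446 − 56.076624 = 27.777822
φ(d₁) = (1/√(2π))·e^{−d₁²/2} = 0.359661
ν = S·φ(d₁)·√T = 70.787651

price = 27.777822
ν = 70.787651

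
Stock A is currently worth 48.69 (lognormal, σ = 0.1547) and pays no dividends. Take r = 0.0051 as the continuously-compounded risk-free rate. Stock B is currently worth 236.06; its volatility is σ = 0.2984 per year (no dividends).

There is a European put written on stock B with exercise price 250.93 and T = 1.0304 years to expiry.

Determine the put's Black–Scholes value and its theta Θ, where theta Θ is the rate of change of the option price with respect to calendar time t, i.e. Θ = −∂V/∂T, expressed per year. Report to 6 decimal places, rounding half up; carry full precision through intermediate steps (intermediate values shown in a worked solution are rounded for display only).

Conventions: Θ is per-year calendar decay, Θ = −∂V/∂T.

price = 36.501432
Θ = -13.030609

σ√T = 0.2984·√1.0304 = 0.302902
d₁ = (ln(S/K) + (r+σ²/2)T) / (σ√T) = (ln(236.06/250.93) + (0.0051+0.2984²/2)·1.0304) / 0.302902 = (-0.061088 + 0.051130) / 0.302902 = -0.032876
d₂ = d₁ − σ√T = -0.032876 − 0.302902 = -0.335778
e^{−rT} = 0.994759
N(−d₁) = 0.513113,  N(−d₂) = 0.631481
Put price V = K·e^{−rT}·N(−d₂) − S·N(−d₁) = 157.626963 − 121.125530 = 36.501432
φ(d₁) = (1/√(2π))·e^{−d₁²/2} = 0.398727
Θ = −S·φ(d₁)·σ/(2√T) + r·K·e^{−rT}·N(−d₂) = −13.834506 + 0.803898 = -13.030609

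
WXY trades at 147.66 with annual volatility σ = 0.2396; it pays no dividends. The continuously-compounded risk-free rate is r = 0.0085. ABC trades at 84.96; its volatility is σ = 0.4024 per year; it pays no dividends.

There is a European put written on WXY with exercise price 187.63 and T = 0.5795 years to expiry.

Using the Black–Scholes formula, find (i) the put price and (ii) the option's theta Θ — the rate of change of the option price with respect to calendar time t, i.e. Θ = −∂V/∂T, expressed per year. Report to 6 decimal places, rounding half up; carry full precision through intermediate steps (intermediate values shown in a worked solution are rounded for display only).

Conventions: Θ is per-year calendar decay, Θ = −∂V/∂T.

price = 40.463148
Θ = -3.084969

σ√T = 0.2396·√0.5795 = 0.182395
d₁ = (ln(S/K) + (r+σ²/2)T) / (σ√T) = (ln(147.66/187.63) + (0.0085+0.2396²/2)·0.5795) / 0.182395 = (-0.239560 + 0.021560) / 0.182395 = -1.195206
d₂ = d₁ − σ√T = -1.195206 − 0.182395 = -1.377601
e^{−rT} = 0.995086
N(−d₁) = 0.883997,  N(−d₂) = 0.915837
Put price V = K·e^{−rT}·N(−d₂) − S·N(−d₁) = 170.994094 − 130.530946 = 40.463148
φ(d₁) = (1/√(2π))·e^{−d₁²/2} = 0.195304
Θ = −S·φ(d₁)·σ/(2√T) + r·K·e^{−rT}·N(−d₂) = −4.538419 + 1.453450 = -3.084969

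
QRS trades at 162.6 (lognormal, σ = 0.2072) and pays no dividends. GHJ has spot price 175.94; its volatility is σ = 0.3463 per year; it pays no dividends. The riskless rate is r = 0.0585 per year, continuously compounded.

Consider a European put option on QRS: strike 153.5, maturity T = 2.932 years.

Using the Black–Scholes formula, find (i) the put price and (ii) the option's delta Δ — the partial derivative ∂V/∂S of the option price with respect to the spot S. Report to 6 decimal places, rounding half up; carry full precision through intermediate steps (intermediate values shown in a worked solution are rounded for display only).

price = 7.979869
Δ = -0.205206

σ√T = 0.2072·√2.932 = 0.354790
d₁ = (ln(S/K) + (r+σ²/2)T) / (σ√T) = (ln(162.6/153.5) + (0.0585+0.2072²/2)·2.932) / 0.354790 = (0.057593 + 0.234460) / 0.354790 = 0.823170
d₂ = d₁ − σ√T = 0.823170 − 0.354790 = 0.468380
e^{−rT} = 0.842382
N(−d₁) = 0.205206,  N(−d₂) = 0.319757
Put price V = K·e^{−rT}·N(−d₂) − S·N(−d₁) = 41.346313 − 33.366444 = 7.979869
Δ = −N(−d₁) = -0.205206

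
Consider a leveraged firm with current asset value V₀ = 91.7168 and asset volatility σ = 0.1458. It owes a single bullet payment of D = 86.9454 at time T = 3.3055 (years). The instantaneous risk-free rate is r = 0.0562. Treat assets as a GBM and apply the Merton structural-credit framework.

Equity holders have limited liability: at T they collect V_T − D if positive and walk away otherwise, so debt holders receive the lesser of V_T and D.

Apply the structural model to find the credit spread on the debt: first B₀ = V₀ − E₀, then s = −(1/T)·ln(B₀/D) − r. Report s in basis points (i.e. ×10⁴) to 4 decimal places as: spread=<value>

spread=91.2579

Work the structural quantities from V₀ = 91.7168 against face 86.9454:
d₁ = [ln(V₀/D) + (r + σ²/2)T] / (σ√T)
   = [ln(91.7168/86.9454) + (0.0562 + 0.5·0.1458²)·3.3055] / (0.1458·√3.3055)
   = [0.053425 + 0.220903] / 0.265079 = 1.034889
d₂ = d₁ − σ√T = 1.034889 − 0.265079 = 0.769810
N(d₁) = 0.849640,  N(d₂) = 0.779294,  e^(−rT) = 0.830465
E₀ = V₀·N(d₁) − D·e^(−rT)·N(d₂)
   = 91.7168·0.849640 − 86.9454·0.830465·0.779294 = 21.657227
B₀ = V₀ − E₀ = 91.7168 − 21.657227 = 70.059573
spread = −(1/T)·ln(B₀/D) − r = −(1/3.3055)·ln(70.059573/86.9454) − 0.0562 = 0.00912579
in basis points: 0.00912579 × 10⁴ = 91.2579 bp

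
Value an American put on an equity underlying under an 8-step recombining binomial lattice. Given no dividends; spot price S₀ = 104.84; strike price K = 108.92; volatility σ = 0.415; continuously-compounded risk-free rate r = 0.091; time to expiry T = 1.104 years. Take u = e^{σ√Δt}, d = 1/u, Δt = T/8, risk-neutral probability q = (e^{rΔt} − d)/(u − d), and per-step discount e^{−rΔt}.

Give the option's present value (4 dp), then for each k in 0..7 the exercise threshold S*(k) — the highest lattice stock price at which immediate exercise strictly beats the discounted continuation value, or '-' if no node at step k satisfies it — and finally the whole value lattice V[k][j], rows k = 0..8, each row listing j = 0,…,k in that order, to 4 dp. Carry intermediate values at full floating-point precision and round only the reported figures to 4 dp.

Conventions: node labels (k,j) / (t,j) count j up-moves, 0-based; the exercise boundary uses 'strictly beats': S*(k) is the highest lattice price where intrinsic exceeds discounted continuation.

price = 16.0910
boundary = - - - 66.0187 77.0230 66.0187 77.0230 89.8615
tree:
16.0910
23.0839 9.5684
32.0581 14.7747 4.6518
42.9013 22.1231 7.8670 1.5838
52.3334 31.8970 12.9975 2.9826 0.2380
60.4179 42.9013 20.8150 5.5803 0.4842 0.0000
67.3474 52.3334 31.8970 10.3606 0.9853 0.0000 0.0000
73.2869 60.4179 42.9013 19.0585 2.0050 0.0000 0.0000 0.0000
78.3778 67.3474 52.3334 31.8970 4.0800 0.0000 0.0000 0.0000 0.0000

Δt=0.13800  u=1.16668  d=0.85713  q=0.50236  discount=0.98752
step 8 (expiry): payoffs max(K−S,0) = 78.3778 67.3474 52.3334 31.8970 4.0800 0.0000 0.0000 0.0000 0.0000
step 7: (k=7,j=0): S=35.6331, K−S=73.2869, hold=71.9276 ⇒ V=73.2869 exercise | (k=7,j=1): S=48.5021, K−S=60.4179, hold=59.0586 ⇒ V=60.4179 exercise | (k=7,j=2): S=66.0187, K−S=42.9013, hold=41.5420 ⇒ V=42.9013 exercise | (k=7,j=3): S=89.8615, K−S=19.0585, hold=17.6992 ⇒ V=19.0585 exercise | (k=7,j=4): S=122.3152, K−S=0.0000, hold=2.0050 ⇒ V=2.0050 continue | (k=7,j=5): S=166.4895, K−S=0.0000, hold=0.0000 ⇒ V=0.0000 continue | (k=7,j=6): S=226.6175, K−S=0.0000, hold=0.0000 ⇒ V=0.0000 continue | (k=7,j=7): S=308.4609, K−S=0.0000, hold=0.0000 ⇒ V=0.0000 continue  boundary S*=89.8615
step 6: (k=6,j=0): S=41.5726, K−S=67.3474, hold=65.9881 ⇒ V=67.3474 exercise | (k=6,j=1): S=56.5866, K−S=52.3334, hold=50.9741 ⇒ V=52.3334 exercise | (k=6,j=2): S=77.0230, K−S=31.8970, hold=30.5377 ⇒ V=31.8970 exercise | (k=6,j=3): S=104.8400, K−S=4.0800, hold=10.3606 ⇒ V=10.3606 continue | (k=6,j=4): S=142.7032, K−S=0.0000, hold=0.9853 ⇒ V=0.9853 continue | (k=6,j=5): S=194.2407, K−S=0.0000, hold=0.0000 ⇒ V=0.0000 continue | (k=6,j=6): S=264.3911, K−S=0.0000, hold=0.0000 ⇒ V=0.0000 continue  boundary S*=77.0230
step 5: (k=5,j=0): S=48.5021, K−S=60.4179, hold=59.0586 ⇒ V=60.4179 exercise | (k=5,j=1): S=66.0187, K−S=42.9013, hold=41.5420 ⇒ V=42.9013 exercise | (k=5,j=2): S=89.8615, K−S=19.0585, hold=20.8150 ⇒ V=20.8150 continue | (k=5,j=3): S=122.3152, K−S=0.0000, hold=5.5803 ⇒ V=5.5803 continue | (k=5,j=4): S=166.4895, K−S=0.0000, hold=0.4842 ⇒ V=0.4842 continue | (k=5,j=5): S=226.6175, K−S=0.0000, hold=0.0000 ⇒ V=0.0000 continue  boundary S*=66.0187
step 4: (k=4,j=0): S=56.5866, K−S=52.3334, hold=50.9741 ⇒ V=52.3334 exercise | (k=4,j=1): S=77.0230, K−S=31.8970, hold=31.4091 ⇒ V=31.8970 exercise | (k=4,j=2): S=104.8400, K−S=4.0800, hold=12.9975 ⇒ V=12.9975 continue | (k=4,j=3): S=142.7032, K−S=0.0000, hold=2.9826 ⇒ V=2.9826 continue | (k=4,j=4): S=194.2407, K−S=0.0000, hold=0.2380 ⇒ V=0.2380 continue  boundary S*=77.0230
step 3: (k=3,j=0): S=66.0187, K−S=42.9013, hold=41.5420 ⇒ V=42.9013 exercise | (k=3,j=1): S=89.8615, K−S=19.0585, hold=22.1231 ⇒ V=22.1231 continue | (k=3,j=2): S=122.3152, K−S=0.0000, hold=7.8670 ⇒ V=7.8670 continue | (k=3,j=3): S=166.4895, K−S=0.0000, hold=1.5838 ⇒ V=1.5838 continue  boundary S*=66.0187
step 2: (k=2,j=0): S=77.0230, K−S=31.8970, hold=32.0581 ⇒ V=32.0581 continue | (k=2,j=1): S=104.8400, K−S=4.0800, hold=14.7747 ⇒ V=14.7747 continue | (k=2,j=2): S=142.7032, K−S=0.0000, hold=4.6518 ⇒ V=4.6518 continue  boundary S*=-
step 1: (k=1,j=0): S=89.8615, K−S=19.0585, hold=23.0839 ⇒ V=23.0839 continue | (k=1,j=1): S=122.3152, K−S=0.0000, hold=9.5684 ⇒ V=9.5684 continue  boundary S*=-
step 0: (k=0,j=0): S=104.8400, K−S=4.0800, hold=16.0910 ⇒ V=16.0910 continue  boundary S*=-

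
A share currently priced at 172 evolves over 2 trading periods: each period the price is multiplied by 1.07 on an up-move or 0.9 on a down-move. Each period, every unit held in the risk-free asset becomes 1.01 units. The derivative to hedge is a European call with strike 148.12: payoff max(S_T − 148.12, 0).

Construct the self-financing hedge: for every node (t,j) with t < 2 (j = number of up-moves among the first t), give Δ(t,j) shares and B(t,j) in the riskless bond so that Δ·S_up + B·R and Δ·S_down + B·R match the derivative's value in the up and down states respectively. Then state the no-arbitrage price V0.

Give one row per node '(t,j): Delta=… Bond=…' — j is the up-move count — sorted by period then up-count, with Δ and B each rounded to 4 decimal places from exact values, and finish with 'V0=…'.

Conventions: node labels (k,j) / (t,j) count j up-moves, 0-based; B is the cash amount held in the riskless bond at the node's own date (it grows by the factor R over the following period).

(0,0): Delta=0.8948 Bond=-126.0379
(1,0): Delta=0.6656 Bond=-91.8136
(1,1): Delta=1.0000 Bond=-146.6535
V0=27.8731

Since d<R<u, set p* = (R−d)/(u−d) = 0.6471; price each node as the discounted p*-expectation of its children.
Expiry values: V(2,0)=0.0000, V(2,1)=17.5160, V(2,2)=48.8028
Node (1,0) S=154.8000: V=(p*·17.5160+(1−p*)·0.0000)/1.01=11.2217; Δ=(17.5160−0.0000)/(165.6360−139.3200)=0.6656; B=V−Δ·S=-91.8136
Node (1,1) S=184.0400: V=(p*·48.8028+(1−p*)·17.5160)/1.01=37.3865; Δ=(48.8028−17.5160)/(196.9228−165.6360)=1.0000; B=V−Δ·S=-146.6535
Node (0,0) S=172.0000: V=(p*·37.3865+(1−p*)·11.2217)/1.01=27.8731; Δ=(37.3865−11.2217)/(184.0400−154.8000)=0.8948; B=V−Δ·S=-126.0379
Verification: the root portfolio costs Δ(0,0)·S0 + B(0,0) = 27.8731, matching V0.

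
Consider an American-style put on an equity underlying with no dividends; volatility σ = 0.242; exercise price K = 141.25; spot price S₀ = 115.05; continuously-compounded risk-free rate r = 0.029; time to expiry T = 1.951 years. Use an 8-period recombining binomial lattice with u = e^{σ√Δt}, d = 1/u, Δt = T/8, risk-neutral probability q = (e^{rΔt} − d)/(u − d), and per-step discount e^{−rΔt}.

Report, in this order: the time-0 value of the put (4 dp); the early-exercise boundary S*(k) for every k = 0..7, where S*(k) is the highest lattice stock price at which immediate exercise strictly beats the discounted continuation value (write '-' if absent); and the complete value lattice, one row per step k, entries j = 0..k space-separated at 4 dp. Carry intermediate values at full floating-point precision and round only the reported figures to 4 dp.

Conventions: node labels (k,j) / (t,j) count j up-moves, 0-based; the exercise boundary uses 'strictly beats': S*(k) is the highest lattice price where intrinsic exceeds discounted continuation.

Δt=0.24388  u=1.12694  d=0.88736  q=0.49978  discount=0.99295
step 8 (expiry): payoffs max(K−S,0) = 97.0246 85.0838 69.9189 50.6595 26.2000 0.0000 0.0000 0.0000 0.0000
step 7: (k=7,j=0): S=49.8395, K−S=91.4105, hold=90.4151 ⇒ V=91.4105 exercise | (k=7,j=1): S=63.2961, K−S=77.9539, hold=76.9584 ⇒ V=77.9539 exercise | (k=7,j=2): S=80.3861, K−S=60.8639, hold=59.8685 ⇒ V=60.8639 exercise | (k=7,j=3): S=102.0904, K−S=39.1596, hold=38.1642 ⇒ V=39.1596 exercise | (k=7,j=4): S=129.6548, K−S=11.5952, hold=13.0133 ⇒ V=13.0133 continue | (k=7,j=5): S=164.6616, K−S=0.0000, hold=0.0000 ⇒ V=0.0000 continue | (k=7,j=6): S=209.1203, K−S=0.0000, hold=0.0000 ⇒ V=0.0000 continue | (k=7,j=7): S=265.5828, K−S=0.0000, hold=0.0000 ⇒ V=0.0000 continue  boundary S*=102.0904
step 6: (k=6,j=0): S=56.1662, K−S=85.0838, hold=84.0883 ⇒ V=85.0838 exercise | (k=6,j=1): S=71.3311, K−S=69.9189, hold=68.9234 ⇒ V=69.9189 exercise | (k=6,j=2): S=90.5905, K−S=50.6595, hold=49.6640 ⇒ V=50.6595 exercise | (k=6,j=3): S=115.0500, K−S=26.2000, hold=25.9083 ⇒ V=26.2000 exercise | (k=6,j=4): S=146.1135, K−S=0.0000, hold=6.4636 ⇒ V=6.4636 continue | (k=6,j=5): S=185.5642, K−S=0.0000, hold=0.0000 ⇒ V=0.0000 continue | (k=6,j=6): S=235.6666, K−S=0.0000, hold=0.0000 ⇒ V=0.0000 continue  boundary S*=115.0500
step 5: (k=5,j=0): S=63.2961, K−S=77.9539, hold=76.9584 ⇒ V=77.9539 exercise | (k=5,j=1): S=80.3861, K−S=60.8639, hold=59.8685 ⇒ V=60.8639 exercise | (k=5,j=2): S=102.0904, K−S=39.1596, hold=38.1642 ⇒ V=39.1596 exercise | (k=5,j=3): S=129.6548, K−S=11.5952, hold=16.2210 ⇒ V=16.2210 continue | (k=5,j=4): S=164.6616, K−S=0.0000, hold=3.2104 ⇒ V=3.2104 continue | (k=5,j=5): S=209.1203, K−S=0.0000, hold=0.0000 ⇒ V=0.0000 continue  boundary S*=102.0904
step 4: (k=4,j=0): S=71.3311, K−S=69.9189, hold=68.9234 ⇒ V=69.9189 exercise | (k=4,j=1): S=90.5905, K−S=50.6595, hold=49.6640 ⇒ V=50.6595 exercise | (k=4,j=2): S=115.0500, K−S=26.2000, hold=27.5001 ⇒ V=27.5001 continue | (k=4,j=3): S=146.1135, K−S=0.0000, hold=9.6501 ⇒ V=9.6501 continue | (k=4,j=4): S=185.5642, K−S=0.0000, hold=1.5946 ⇒ V=1.5946 continue  boundary S*=90.5905
step 3: (k=3,j=0): S=80.3861, K−S=60.8639, hold=59.8685 ⇒ V=60.8639 exercise | (k=3,j=1): S=102.0904, K−S=39.1596, hold=38.8094 ⇒ V=39.1596 exercise | (k=3,j=2): S=129.6548, K−S=11.5952, hold=18.4481 ⇒ V=18.4481 continue | (k=3,j=3): S=164.6616, K−S=0.0000, hold=5.5845 ⇒ V=5.5845 continue  boundary S*=102.0904
step 2: (k=2,j=0): S=90.5905, K−S=50.6595, hold=49.6640 ⇒ V=50.6595 exercise | (k=2,j=1): S=115.0500, K−S=26.2000, hold=28.6053 ⇒ V=28.6053 continue | (k=2,j=2): S=146.1135, K−S=0.0000, hold=11.9344 ⇒ V=11.9344 continue  boundary S*=90.5905
step 1: (k=1,j=0): S=102.0904, K−S=39.1596, hold=39.3579 ⇒ V=39.3579 continue | (k=1,j=1): S=129.6548, K−S=11.5952, hold=20.1306 ⇒ V=20.1306 continue  boundary S*=-
step 0: (k=0,j=0): S=115.0500, K−S=26.2000, hold=29.5388 ⇒ V=29.5388 continue  boundary S*=-

price = 29.5388
boundary = - - 90.5905 102.0904 90.5905 102.0904 115.0500 102.0904
tree:
29.5388
39.3579 20.1306
50.6595 28.6053 11.9344
60.8639 39.1596 18.4481 5.5845
69.9189 50.6595 27.5001 9.6501 1.5946
77.9539 60.8639 39.1596 16.2210 3.2104 0.0000
85.0838 69.9189 50.6595 26.2000 6.4636 0.0000 0.0000
91.4105 77.9539 60.8639 39.1596 13.0133 0.0000 0.0000 0.0000
97.0246 85.0838 69.9189 50.6595 26.2000 0.0000 0.0000 0.0000 0.0000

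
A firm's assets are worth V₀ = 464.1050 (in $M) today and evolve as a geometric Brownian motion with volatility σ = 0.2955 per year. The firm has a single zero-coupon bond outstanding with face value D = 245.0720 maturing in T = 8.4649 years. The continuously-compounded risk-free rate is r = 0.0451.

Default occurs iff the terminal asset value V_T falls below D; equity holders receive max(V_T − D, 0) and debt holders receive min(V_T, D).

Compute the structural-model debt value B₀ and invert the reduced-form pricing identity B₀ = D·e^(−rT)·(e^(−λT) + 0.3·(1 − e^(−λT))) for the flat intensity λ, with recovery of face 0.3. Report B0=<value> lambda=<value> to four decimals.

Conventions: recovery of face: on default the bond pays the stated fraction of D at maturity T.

Equity is a call on the firm's assets struck at D = 245.0720:
d₁ = [ln(V₀/D) + (r + σ²/2)T] / (σ√T)
   = [ln(464.1050/245.0720) + (0.0451 + 0.5·0.2955²)·8.4649] / (0.2955·√8.4649)
   = [0.638559 + 0.751346] / 0.859743 = 1.616652
d₂ = d₁ − σ√T = 1.616652 − 0.859743 = 0.756909
N(d₁) = 0.947023,  N(d₂) = 0.775448,  e^(−rT) = 0.682654
E₀ = V₀·N(d₁) − D·e^(−rT)·N(d₂)
   = 464.1050·0.947023 − 245.0720·0.682654·0.775448 = 309.786262
B₀ = V₀ − E₀ = 464.1050 − 309.786262 = 154.318738
e^(−λT) = (B₀·e^(rT)/D − 0.3)/(1 − 0.3) = (154.3187·1.464871/245.0720 − 0.3)/0.7 = 0.88915762
λ = −ln(0.88915762)/8.4649 = 0.013879

B0=154.3187 lambda=0.0139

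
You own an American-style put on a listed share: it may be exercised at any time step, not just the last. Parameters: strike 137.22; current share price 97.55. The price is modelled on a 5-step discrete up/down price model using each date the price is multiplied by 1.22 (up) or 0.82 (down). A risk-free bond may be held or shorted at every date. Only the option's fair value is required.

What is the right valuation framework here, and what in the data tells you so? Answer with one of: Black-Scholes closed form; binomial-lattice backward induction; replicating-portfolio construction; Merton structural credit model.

Key observation: with exercise allowed before expiry on a discrete up/down model (5 steps from spot 97.55), the strike-137.22 put's value must be rolled back through the tree testing early exercise at each node.

framework: binomial-lattice backward induction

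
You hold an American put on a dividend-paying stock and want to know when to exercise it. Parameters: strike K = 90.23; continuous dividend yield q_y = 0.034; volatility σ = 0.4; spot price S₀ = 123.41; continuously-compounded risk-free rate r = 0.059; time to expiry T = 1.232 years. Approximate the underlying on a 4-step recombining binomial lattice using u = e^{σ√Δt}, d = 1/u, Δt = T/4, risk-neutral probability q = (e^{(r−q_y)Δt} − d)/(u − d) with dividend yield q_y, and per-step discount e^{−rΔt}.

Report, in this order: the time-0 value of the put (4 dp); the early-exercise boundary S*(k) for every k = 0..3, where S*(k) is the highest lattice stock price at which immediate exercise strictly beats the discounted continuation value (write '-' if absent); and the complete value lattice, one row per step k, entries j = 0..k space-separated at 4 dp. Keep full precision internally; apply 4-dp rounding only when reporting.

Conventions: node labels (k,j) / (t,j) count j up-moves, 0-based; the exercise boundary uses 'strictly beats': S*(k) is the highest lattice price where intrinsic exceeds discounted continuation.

price = 6.1765
boundary = - - - 63.4048
tree:
6.1765
10.2897 1.6317
16.8244 3.0885 0.0000
26.8252 5.8460 0.0000 0.0000
39.4477 11.0653 0.0000 0.0000 0.0000

Δt=0.30800, u=1.24856, d=0.80092, q=0.46200, disc=e^(-rΔt)=0.98199
k=4 terminal: V=max(K-S,0) → 39.4477 11.0653 0.0000 0.0000 0.0000
k=3: j=0 S=63.4048 intr=26.8252 cont=25.8609 V=26.8252[EX]; j=1 S=98.8419 intr=0.0000 cont=5.8460 V=5.8460[hold]; j=2 S=154.0848 intr=0.0000 cont=0.0000 V=0.0000[hold]; j=3 S=240.2032 intr=0.0000 cont=0.0000 V=0.0000[hold]  S*(3)=63.4048
k=2: j=0 S=79.1647 intr=11.0653 cont=16.8244 V=16.8244[hold]; j=1 S=123.4100 intr=0.0000 cont=3.0885 V=3.0885[hold]; j=2 S=192.3841 intr=0.0000 cont=0.0000 V=0.0000[hold]  S*(2)=-
k=1: j=0 S=98.8419 intr=0.0000 cont=10.2897 V=10.2897[hold]; j=1 S=154.0848 intr=0.0000 cont=1.6317 V=1.6317[hold]  S*(1)=-
k=0: j=0 S=123.4100 intr=0.0000 cont=6.1765 V=6.1765[hold]  S*(0)=-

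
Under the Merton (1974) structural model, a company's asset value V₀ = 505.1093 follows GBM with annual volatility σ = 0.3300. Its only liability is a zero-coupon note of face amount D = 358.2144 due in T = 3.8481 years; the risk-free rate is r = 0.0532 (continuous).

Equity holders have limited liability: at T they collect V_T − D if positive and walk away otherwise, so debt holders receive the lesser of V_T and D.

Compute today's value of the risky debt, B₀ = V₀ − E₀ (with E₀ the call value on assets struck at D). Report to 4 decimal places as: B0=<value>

B0=265.2713

Apply the equity-as-call identities (strike 358.2144, horizon 3.8481 years):
d₁ = [ln(V₀/D) + (r + σ²/2)T] / (σ√T)
   = [ln(505.1093/358.2144) + (0.0532 + 0.5·0.3300²)·3.8481] / (0.3300·√3.8481)
   = [0.343643 + 0.414248] / 0.647347 = 1.170765
d₂ = d₁ − σ√T = 1.170765 − 0.647347 = 0.523418
N(d₁) = 0.879153,  N(d₂) = 0.699658,  e^(−rT) = 0.814876
E₀ = V₀·N(d₁) − D·e^(−rT)·N(d₂)
   = 505.1093·0.879153 − 358.2144·0.814876·0.699658 = 239.837980
B₀ = V₀ − E₀ = 505.1093 − 239.837980 = 265.271320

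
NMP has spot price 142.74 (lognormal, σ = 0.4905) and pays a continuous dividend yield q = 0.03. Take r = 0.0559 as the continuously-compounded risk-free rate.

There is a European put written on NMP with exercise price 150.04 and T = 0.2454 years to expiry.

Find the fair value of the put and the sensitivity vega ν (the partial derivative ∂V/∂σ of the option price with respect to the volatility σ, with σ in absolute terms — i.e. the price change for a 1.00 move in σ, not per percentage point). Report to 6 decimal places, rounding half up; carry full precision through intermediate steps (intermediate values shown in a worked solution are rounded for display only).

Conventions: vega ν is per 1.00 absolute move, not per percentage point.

σ√T = 0.4905·√0.2454 = 0.242983
d₁ = (ln(S/K) + (r−q+σ²/2)T) / (σ√T) = (ln(142.74/150.04) + (0.0559−0.03+0.4905²/2)·0.2454) / 0.242983 = (-0.049877 + 0.035876) / 0.242983 = -0.057621
d₂ = d₁ − σ√T = -0.057621 − 0.242983 = -0.300604
e^{−rT} = 0.986376
e^{−qT} = 0.992665
N(−d₁) = 0.522975,  N(−d₂) = 0.618142
Put price V = K·e^{−rT}·N(−d₂) − S·e^{−qT}·N(−d₁) = 91.482392 − 74.101843 = 17.380549
φ(d₁) = (1/√(2π))·e^{−d₁²/2} = 0.398281
ν = S·e^{−qT}·φ(d₁)·√T = 27.955985

price = 17.380549
ν = 27.955985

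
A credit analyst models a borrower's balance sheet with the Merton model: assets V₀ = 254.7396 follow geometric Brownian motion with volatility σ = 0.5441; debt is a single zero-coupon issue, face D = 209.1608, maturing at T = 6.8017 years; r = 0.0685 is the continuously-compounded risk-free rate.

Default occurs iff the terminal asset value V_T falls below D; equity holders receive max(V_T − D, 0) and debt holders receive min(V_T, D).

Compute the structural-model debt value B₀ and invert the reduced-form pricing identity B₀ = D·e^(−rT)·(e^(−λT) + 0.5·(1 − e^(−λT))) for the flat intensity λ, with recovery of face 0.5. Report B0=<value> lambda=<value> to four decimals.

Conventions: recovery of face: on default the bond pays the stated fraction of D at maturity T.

Equity is a call on the firm's assets struck at D = 209.1608:
d₁ = [ln(V₀/D) + (r + σ²/2)T] / (σ√T)
   = [ln(254.7396/209.1608) + (0.0685 + 0.5·0.5441²)·6.8017] / (0.5441·√6.8017)
   = [0.197139 + 1.472720] / 1.419017 = 1.176772
d₂ = d₁ − σ√T = 1.176772 − 1.419017 = -0.242245
N(d₁) = 0.880357,  N(d₂) = 0.404295,  e^(−rT) = 0.627560
E₀ = V₀·N(d₁) − D·e^(−rT)·N(d₂)
   = 254.7396·0.880357 − 209.1608·0.627560·0.404295 = 171.193557
B₀ = V₀ − E₀ = 254.7396 − 171.193557 = 83.546043
e^(−λT) = (B₀·e^(rT)/D − 0.5)/(1 − 0.5) = (83.5460·1.593474/209.1608 − 0.5)/0.5 = 0.27297627
λ = −ln(0.27297627)/6.8017 = 0.190889

B0=83.5460 lambda=0.1909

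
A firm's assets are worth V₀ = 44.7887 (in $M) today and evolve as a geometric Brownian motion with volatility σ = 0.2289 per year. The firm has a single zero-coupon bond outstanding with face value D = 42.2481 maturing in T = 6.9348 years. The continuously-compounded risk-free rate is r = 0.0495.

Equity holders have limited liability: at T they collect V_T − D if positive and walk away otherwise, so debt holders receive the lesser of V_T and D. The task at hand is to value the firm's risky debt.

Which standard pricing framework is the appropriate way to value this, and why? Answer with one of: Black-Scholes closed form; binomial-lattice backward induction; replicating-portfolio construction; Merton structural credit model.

framework: Merton structural credit model

Key observation: a levered firm with one bullet debt due at 6.9348 years is the canonical structural-credit setup: equity is a call on the firm's assets struck at the face value.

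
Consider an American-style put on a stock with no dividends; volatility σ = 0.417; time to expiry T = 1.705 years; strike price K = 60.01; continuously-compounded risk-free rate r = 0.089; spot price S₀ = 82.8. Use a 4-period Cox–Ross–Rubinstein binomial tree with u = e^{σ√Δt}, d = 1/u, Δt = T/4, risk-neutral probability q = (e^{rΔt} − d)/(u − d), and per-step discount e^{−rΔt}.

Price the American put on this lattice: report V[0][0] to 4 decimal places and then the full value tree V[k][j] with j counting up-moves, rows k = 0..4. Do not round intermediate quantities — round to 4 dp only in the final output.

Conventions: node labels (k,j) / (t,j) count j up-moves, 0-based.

price = 4.4840
tree:
4.4840
8.0323 1.3160
13.9945 2.7474 0.0000
23.4236 5.7359 0.0000 0.0000
32.1434 11.9751 0.0000 0.0000 0.0000

Δt=0.42625  u=1.31292  d=0.76166  q=0.50250  discount=0.96277
step 4 (expiry): payoffs max(K−S,0) = 32.1434 11.9751 0.0000 0.0000 0.0000
k=3: (k=3,j=0): S=36.5864, K−S=23.4236, hold=21.1897 ⇒ V=23.4236 exercise | (k=3,j=1): S=63.0658, K−S=0.0000, hold=5.7359 ⇒ V=5.7359 continue | (k=3,j=2): S=108.7094, K−S=0.0000, hold=0.0000 ⇒ V=0.0000 continue | (k=3,j=3): S=187.3875, K−S=0.0000, hold=0.0000 ⇒ V=0.0000 continue
k=2: (k=2,j=0): S=48.0349, K−S=11.9751, hold=13.9945 ⇒ V=13.9945 continue | (k=2,j=1): S=82.8000, K−S=0.0000, hold=2.7474 ⇒ V=2.7474 continue | (k=2,j=2): S=142.7263, K−S=0.0000, hold=0.0000 ⇒ V=0.0000 continue
k=1: (k=1,j=0): S=63.0658, K−S=0.0000, hold=8.0323 ⇒ V=8.0323 continue | (k=1,j=1): S=108.7094, K−S=0.0000, hold=1.3160 ⇒ V=1.3160 continue
k=0: (k=0,j=0): S=82.8000, K−S=0.0000, hold=4.4840 ⇒ V=4.4840 continue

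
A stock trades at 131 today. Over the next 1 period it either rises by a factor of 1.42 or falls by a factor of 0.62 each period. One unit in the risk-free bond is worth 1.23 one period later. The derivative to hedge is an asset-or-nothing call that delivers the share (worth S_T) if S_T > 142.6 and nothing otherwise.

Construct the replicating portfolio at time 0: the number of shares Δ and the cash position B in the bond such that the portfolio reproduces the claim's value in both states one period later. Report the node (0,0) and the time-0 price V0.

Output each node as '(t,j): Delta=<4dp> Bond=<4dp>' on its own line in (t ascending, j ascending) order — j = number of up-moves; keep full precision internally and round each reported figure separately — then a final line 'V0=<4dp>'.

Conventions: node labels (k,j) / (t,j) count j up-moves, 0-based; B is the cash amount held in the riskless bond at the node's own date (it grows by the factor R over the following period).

(0,0): Delta=1.7750 Bond=-117.2077
V0=115.3173

No-arbitrage ⇒ martingale measure with p* = (R−d)/(u−d) = 0.7625.
Expiry values: V(1,0)=0.0000, V(1,1)=186.0200
(0,0): S=131.0000. Δ = (V_up−V_dn)/(S_up−S_dn) = (186.0200−0.0000)/(186.0200−81.2200) = 1.7750. V = [p*·186.0200 + (1−p*)·0.0000]/1.23 = 115.3173. B = V − Δ·S = -117.2077.
Check: Δ(0,0)·S0 + B(0,0) = 115.3173 = V0.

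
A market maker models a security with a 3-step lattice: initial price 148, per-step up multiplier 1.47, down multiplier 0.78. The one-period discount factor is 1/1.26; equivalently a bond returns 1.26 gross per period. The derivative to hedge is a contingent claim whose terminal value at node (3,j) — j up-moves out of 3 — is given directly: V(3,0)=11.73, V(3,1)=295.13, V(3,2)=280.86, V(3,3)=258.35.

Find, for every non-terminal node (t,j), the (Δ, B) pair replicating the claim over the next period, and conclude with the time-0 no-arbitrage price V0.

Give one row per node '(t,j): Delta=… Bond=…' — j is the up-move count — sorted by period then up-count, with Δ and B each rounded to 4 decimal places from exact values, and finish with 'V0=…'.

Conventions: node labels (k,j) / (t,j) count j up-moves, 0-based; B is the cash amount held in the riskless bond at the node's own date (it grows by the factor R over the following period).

(0,0): Delta=0.0575 Bond=125.6983
(1,0): Delta=0.7605 Bond=77.2217
(1,1): Delta=-0.1057 Bond=193.8865
(2,0): Delta=4.5614 Bond=-244.9486
(2,1): Delta=-0.1219 Bond=247.0328
(2,2): Delta=-0.1020 Bond=243.1001
V0=134.2015

No-arbitrage ⇒ martingale measure with p* = (R−d)/(u−d) = 0.6957.
Terminal payoffs: V(3,0)=11.7300, V(3,1)=295.1300, V(3,2)=280.8600, V(3,3)=258.3500
Node (2,0) S=90.0432: V=(p*·295.1300+(1−p*)·11.7300)/1.26=165.7761; Δ=(295.1300−11.7300)/(132.3635−70.2337)=4.5614; B=V−Δ·S=-244.9486
Node (2,1) S=169.6968: V=(p*·280.8600+(1−p*)·295.1300)/1.26=226.3516; Δ=(280.8600−295.1300)/(249.4543−132.3635)=-0.1219; B=V−Δ·S=247.0328
Node (2,2) S=319.8132: V=(p*·258.3500+(1−p*)·280.8600)/1.26=210.4769; Δ=(258.3500−280.8600)/(470.1254−249.4543)=-0.1020; B=V−Δ·S=243.1001
Node (1,0) S=115.4400: V=(p*·226.3516+(1−p*)·165.7761)/1.26=165.0124; Δ=(226.3516−165.7761)/(169.6968−90.0432)=0.7605; B=V−Δ·S=77.2217
Node (1,1) S=217.5600: V=(p*·210.4769+(1−p*)·226.3516)/1.26=170.8796; Δ=(210.4769−226.3516)/(319.8132−169.6968)=-0.1057; B=V−Δ·S=193.8865
Node (0,0) S=148.0000: V=(p*·170.8796+(1−p*)·165.0124)/1.26=134.2015; Δ=(170.8796−165.0124)/(217.5600−115.4400)=0.0575; B=V−Δ·S=125.6983
Verification: the root portfolio costs Δ(0,0)·S0 + B(0,0) = 134.2015, matching V0.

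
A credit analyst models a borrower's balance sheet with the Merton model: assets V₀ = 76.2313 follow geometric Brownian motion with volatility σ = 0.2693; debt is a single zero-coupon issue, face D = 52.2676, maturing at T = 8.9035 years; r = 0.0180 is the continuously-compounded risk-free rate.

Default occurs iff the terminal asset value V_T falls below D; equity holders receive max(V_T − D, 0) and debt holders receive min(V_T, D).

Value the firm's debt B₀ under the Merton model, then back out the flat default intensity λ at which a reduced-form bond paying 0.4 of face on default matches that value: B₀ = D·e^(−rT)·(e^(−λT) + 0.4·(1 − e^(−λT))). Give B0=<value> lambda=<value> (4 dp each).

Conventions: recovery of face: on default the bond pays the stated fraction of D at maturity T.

Work the structural quantities from V₀ = 76.2313 against face 52.2676:
d₁ = [ln(V₀/D) + (r + σ²/2)T] / (σ√T)
   = [ln(76.2313/52.2676) + (0.0180 + 0.5·0.2693²)·8.9035] / (0.2693·√8.9035)
   = [0.377395 + 0.483115] / 0.803557 = 1.070877
d₂ = d₁ − σ√T = 1.070877 − 0.803557 = 0.267319
N(d₁) = 0.857888,  N(d₂) = 0.605388,  e^(−rT) = 0.851920
E₀ = V₀·N(d₁) − D·e^(−rT)·N(d₂)
   = 76.2313·0.857888 − 52.2676·0.851920·0.605388 = 38.441269
B₀ = V₀ − E₀ = 76.2313 − 38.441269 = 37.790031
e^(−λT) = (B₀·e^(rT)/D − 0.4)/(1 − 0.4) = (37.7900·1.173820/52.2676 − 0.4)/0.6 = 0.74780554
λ = −ln(0.74780554)/8.9035 = 0.032640

B0=37.7900 lambda=0.0326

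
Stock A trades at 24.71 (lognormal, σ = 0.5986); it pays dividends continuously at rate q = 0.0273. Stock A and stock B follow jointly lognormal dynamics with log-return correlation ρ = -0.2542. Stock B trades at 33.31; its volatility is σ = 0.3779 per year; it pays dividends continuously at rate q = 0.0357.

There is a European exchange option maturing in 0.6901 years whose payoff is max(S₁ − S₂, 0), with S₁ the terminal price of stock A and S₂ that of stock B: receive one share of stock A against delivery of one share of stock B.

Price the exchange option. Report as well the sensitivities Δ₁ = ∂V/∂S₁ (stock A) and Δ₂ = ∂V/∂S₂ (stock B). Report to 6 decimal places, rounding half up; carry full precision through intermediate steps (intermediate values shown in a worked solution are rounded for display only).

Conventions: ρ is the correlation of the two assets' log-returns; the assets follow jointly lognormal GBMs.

σ_eff = √(σ₁² + σ₂² − 2ρσ₁σ₂) = √(0.5986² + 0.3779² − 2·-0.2542·0.5986·0.3779) = 0.784943
d₁ = (ln(S₁/S₂) + (q₂ − q₁ + σ_eff²/2)T) / (σ_eff√T) = (ln(24.71/33.31) + (0.0357 − 0.0273 + 0.308068)·0.6901) / 0.652070 = -0.123077
d₂ = d₁ − σ_eff√T = -0.123077 − 0.652070 = -0.775147
N(d₁) = 0.451023,  N(d₂) = 0.219126
V = S₁·e^{−q₁T}·N(d₁) − S₂·e^{−q₂T}·N(d₂) = 10.936777 − 7.121468 = 3.815309
Key observation: pricing in stock B-units makes this a unit-strike call on the ratio S₁/S₂ — the risk-free rate cancels and cannot affect the value.
Δ₁ = e^{−q₁T}·N(d₁) = 0.442605;  Δ₂ = −e^{−q₂T}·N(d₂) = -0.213794

exchange price = 3.815309
Δ1 = 0.442605
Δ2 = -0.213794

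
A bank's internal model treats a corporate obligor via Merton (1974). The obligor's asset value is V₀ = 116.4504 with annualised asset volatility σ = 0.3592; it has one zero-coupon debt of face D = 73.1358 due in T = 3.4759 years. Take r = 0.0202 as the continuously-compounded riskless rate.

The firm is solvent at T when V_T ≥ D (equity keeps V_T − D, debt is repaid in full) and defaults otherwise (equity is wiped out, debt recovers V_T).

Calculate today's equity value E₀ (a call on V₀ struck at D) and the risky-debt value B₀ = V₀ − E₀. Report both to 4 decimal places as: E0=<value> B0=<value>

E0=55.2208 B0=61.2296

With assets at 116.4504 and a single debt payment of 73.1358 at 3.4759 years:
d₁ = [ln(V₀/D) + (r + σ²/2)T] / (σ√T)
   = [ln(116.4504/73.1358) + (0.0202 + 0.5·0.3592²)·3.4759] / (0.3592·√3.4759)
   = [0.465147 + 0.294452] / 0.669684 = 1.134265
d₂ = d₁ − σ√T = 1.134265 − 0.669684 = 0.464581
N(d₁) = 0.871658,  N(d₂) = 0.678884,  e^(−rT) = 0.932195
E₀ = V₀·N(d₁) − D·e^(−rT)·N(d₂)
   = 116.4504·0.871658 − 73.1358·0.932195·0.678884 = 55.220783
B₀ = V₀ − E₀ = 116.4504 − 55.220783 = 61.229617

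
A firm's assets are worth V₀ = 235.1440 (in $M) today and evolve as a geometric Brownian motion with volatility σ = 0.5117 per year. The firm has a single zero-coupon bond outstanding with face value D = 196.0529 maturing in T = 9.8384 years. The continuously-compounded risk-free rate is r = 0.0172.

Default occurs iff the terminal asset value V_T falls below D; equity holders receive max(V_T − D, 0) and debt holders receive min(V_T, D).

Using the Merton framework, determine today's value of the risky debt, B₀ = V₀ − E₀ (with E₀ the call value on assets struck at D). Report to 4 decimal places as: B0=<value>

Work the structural quantities from V₀ = 235.1440 against face 196.0529:
d₁ = [ln(V₀/D) + (r + σ²/2)T] / (σ√T)
   = [ln(235.1440/196.0529) + (0.0172 + 0.5·0.5117²)·9.8384] / (0.5117·√9.8384)
   = [0.181814 + 1.457249] / 1.605010 = 1.021216
d₂ = d₁ − σ√T = 1.021216 − 1.605010 = -0.583793
N(d₁) = 0.846424,  N(d₂) = 0.279680,  e^(−rT) = 0.844323
E₀ = V₀·N(d₁) − D·e^(−rT)·N(d₂)
   = 235.1440·0.846424 − 196.0529·0.844323·0.279680 = 152.735616
B₀ = V₀ − E₀ = 235.1440 − 152.735616 = 82.408384

B0=82.4084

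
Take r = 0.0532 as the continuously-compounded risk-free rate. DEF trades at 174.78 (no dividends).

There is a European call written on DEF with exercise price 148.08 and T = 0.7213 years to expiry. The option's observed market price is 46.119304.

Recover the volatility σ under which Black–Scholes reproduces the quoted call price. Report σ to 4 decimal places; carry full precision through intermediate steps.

sigma = 0.5073

At σ = 0.5073 the Black–Scholes value reproduces the quote:
σ√T = 0.5073·√0.7213 = 0.430847
d₁ = (ln(S/K) + (r+σ²/2)T) / (σ√T) = (ln(174.78/148.08) + (0.0532+0.5073²/2)·0.7213) / 0.430847 = (0.165775 + 0.131188) / 0.430847 = 0.689254
d₂ = d₁ − σ√T = 0.689254 − 0.430847 = 0.258408
e^{−rT} = 0.962354
N(d₁) = 0.754668,  N(d₂) = 0.601954
V = S·N(d₁) − K·e^{−rT}·N(d₂) = 131.900941 − 85.781636 = 46.119304 (the observed quote) — the price is monotone increasing in volatility, hence this σ is the only solution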